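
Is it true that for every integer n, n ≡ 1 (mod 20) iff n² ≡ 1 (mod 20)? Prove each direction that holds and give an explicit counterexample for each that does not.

The forward direction holds; the converse fails.

(⟸) This fails: take n = 9. Then 9² = 81 ≡ 1 (mod 20), yet 9 ≡ 9 (mod 20), not 1.

(⟹) Suppose n ≡ 1 (mod 20). Write n = 20j + 1. Then (20j + 1)² = 400j² + 40j + 1 = 20(20j² + 2j) + 1, so n² ≡ 1 (mod 20).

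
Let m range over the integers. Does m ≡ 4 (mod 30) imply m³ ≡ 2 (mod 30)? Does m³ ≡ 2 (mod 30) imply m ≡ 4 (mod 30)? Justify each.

Neither implication holds.

(⇒) This fails: take m = 4. Then 4 ≡ 4 (mod 30), but 4³ = 64 ≡ 4 (mod 30), not 2.

(⇐) This fails: take m = 8. Then 8³ = 512 ≡ 2 (mod 30), yet 8 ≡ 8 (mod 30), not 4.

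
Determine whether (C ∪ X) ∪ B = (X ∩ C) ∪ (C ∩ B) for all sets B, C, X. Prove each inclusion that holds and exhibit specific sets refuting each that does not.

(⊆) fails; (⊇) holds.

(⊇) Let x ∈ (X ∩ C) ∪ (C ∩ B). Then either x ∈ B ∩ C and x ∉ X; or x ∈ C ∩ X and x ∉ B; or x ∈ B ∩ C ∩ X. In each case x ∈ (C ∪ X) ∪ B, so (X ∩ C) ∪ (C ∩ B) ⊆ (C ∪ X) ∪ B.

(⊆) This inclusion fails. Take B = {1}, C = ∅, X = ∅; then 1 ∈ (C ∪ X) ∪ B but 1 ∉ (X ∩ C) ∪ (C ∩ B).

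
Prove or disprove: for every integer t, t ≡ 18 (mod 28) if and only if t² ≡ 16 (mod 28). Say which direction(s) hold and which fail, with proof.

The forward direction holds; the converse fails.

(⇒) Suppose t ≡ 18 (mod 28). Write t = 28j + 18. Then (28j + 18)² = 784j² + 1008j + 324 = 28(28j² + 36j + 11) + 16, so t² ≡ 16 (mod 28).

(⇐) This fails: take t = 4. Then 4² = 16 ≡ 16 (mod 28), yet 4 ≡ 4 (mod 28), not 18.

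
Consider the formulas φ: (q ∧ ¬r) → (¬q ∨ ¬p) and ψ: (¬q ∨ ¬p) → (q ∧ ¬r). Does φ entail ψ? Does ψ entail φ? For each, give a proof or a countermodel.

(⟹) This fails. Under q = F, p = F, r = F, the left side is true but the right side is false.

(⟸) This fails. Under q = T, p = T, r = F, the left side is false but the right side is true.

Neither implication holds.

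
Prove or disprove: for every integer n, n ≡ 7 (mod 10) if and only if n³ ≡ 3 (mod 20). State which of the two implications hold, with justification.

Only the converse holds.

(⟹) This fails: take n = 17. Then 17 ≡ 7 (mod 10), but 17³ = 4913 ≡ 13 (mod 20), not 3.

(⟸) Conversely, the residues r modulo 20 with r³ ≡ 3 (mod 20) are exactly {7}, and each is ≡ 7 (mod 10).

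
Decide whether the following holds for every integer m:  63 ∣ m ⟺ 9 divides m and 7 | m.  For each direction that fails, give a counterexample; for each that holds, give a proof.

Both directions hold; the statement is true.

(⟸) Suppose 9 ∣ m and 7 ∣ m. Any common multiple of 9 and 7 is a multiple of their lcm; here gcd(9, 7) = 1, so lcm(9, 7) = 9·7 = 63, so 63 ∣ m.

(⟹) If 63 ∣ m, write m = 63q. Since 63 = 7·9, m = 9·(7q), so 9 ∣ m; and since 63 = 9·7, m = 7·(9q), so 7 ∣ m.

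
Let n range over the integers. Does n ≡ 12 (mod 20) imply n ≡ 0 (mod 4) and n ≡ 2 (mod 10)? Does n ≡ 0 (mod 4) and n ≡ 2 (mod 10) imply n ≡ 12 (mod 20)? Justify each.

(→) Suppose n ≡ 12 (mod 20); write n = 20j + 12. Since 4 ∣ 20, reducing mod 4 gives n ≡ 12 ≡ 0 (mod 4); since 10 ∣ 20, reducing mod 10 gives n ≡ 12 ≡ 2 (mod 10).

(←) Conversely, if n ≡ 0 (mod 4) and n ≡ 2 (mod 10), then by the Chinese remainder theorem n ≡ 12 (mod 20). This is exactly n ≡ 12 (mod 20).

Both directions hold.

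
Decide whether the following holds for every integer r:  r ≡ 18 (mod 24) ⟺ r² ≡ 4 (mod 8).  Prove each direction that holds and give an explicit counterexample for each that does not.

Only the forward implication holds.

Forward direction. Suppose r ≡ 18 (mod 24). Then r² ≡ 18² = 324 (mod 24), and since 8 ∣ 24, also r² ≡ 4 (mod 8).

Converse. This fails: take r = 2. Then 2² = 4 ≡ 4 (mod 8), yet 2 ≡ 2 (mod 24), not 18.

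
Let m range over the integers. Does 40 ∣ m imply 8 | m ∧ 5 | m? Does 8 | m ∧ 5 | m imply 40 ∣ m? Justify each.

(⟹) If 40 ∣ m, write m = 40q. Since 40 = 5·8, m = 8·(5q), so 8 ∣ m; and since 40 = 8·5, m = 5·(8q), so 5 ∣ m.

(⟸) Suppose 8 ∣ m and 5 ∣ m. Any common multiple of 8 and 5 is a multiple of their lcm; here gcd(8, 5) = 1, so lcm(8, 5) = 8·5 = 40, so 40 ∣ m.

Equivalent; both directions hold.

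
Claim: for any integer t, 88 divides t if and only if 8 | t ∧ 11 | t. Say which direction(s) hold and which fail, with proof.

The biconditional holds.

[⇒] If 88 ∣ t, write t = 88q. Since 88 = 11·8, t = 8·(11q), so 8 ∣ t; and since 88 = 8·11, t = 11·(8q), so 11 ∣ t.

[⇐] Suppose 8 ∣ t and 11 ∣ t. Any common multiple of 8 and 11 is a multiple of their lcm; here gcd(8, 11) = 1, so lcm(8, 11) = 8·11 = 88, so 88 ∣ t.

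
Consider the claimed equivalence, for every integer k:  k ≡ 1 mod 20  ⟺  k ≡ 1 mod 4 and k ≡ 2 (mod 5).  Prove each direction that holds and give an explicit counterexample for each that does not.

Both directions fail.

(⟹) This fails: k = 1 gives 1 ≡ 1 (mod 20) but 1 ≡ 1 (mod 5), so the conjunction on the right does not hold.

(⟸) This fails: k = 17 satisfies both congruences on the right (17 ≡ 1 mod 4 and 17 ≡ 2 mod 5) yet 17 ≡ 17 (mod 20), not 1.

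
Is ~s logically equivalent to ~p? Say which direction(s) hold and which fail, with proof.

Both directions fail.

(→) This fails. Under s = F, p = T, the left side is true but the right side is false.

(←) This fails. Under s = T, p = F, the left side is false but the right side is true.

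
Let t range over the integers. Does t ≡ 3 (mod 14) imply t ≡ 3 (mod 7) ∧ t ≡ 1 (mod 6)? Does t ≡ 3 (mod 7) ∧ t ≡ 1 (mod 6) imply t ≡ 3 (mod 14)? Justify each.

Only the reverse direction holds.

(⟹) This fails: t = 17 gives 17 ≡ 3 (mod 14) but 17 ≡ 5 (mod 6), so the conjunction on the right does not hold.

(⟸) Conversely, if t ≡ 3 (mod 7) and t ≡ 1 (mod 6), then by the Chinese remainder theorem t ≡ 31 (mod 42). Since 31 ≡ 3 (mod 14) and 14 ∣ 42, we get t ≡ 3 (mod 14).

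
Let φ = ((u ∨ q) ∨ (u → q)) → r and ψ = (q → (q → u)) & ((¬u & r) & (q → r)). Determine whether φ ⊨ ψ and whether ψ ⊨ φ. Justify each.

(⇒) This fails. Under u = T, q = F, r = T, the left side is true but the right side is false.

(⇐) Assume the antecedent. If u is true, the antecedent cannot hold. If u is false, the antecedent forces (u = F, q = F, r = T), and ((u ∨ q) ∨ (u → q)) → r holds there. Either way ((u ∨ q) ∨ (u → q)) → r holds.

Not equivalent: only (⇐) holds.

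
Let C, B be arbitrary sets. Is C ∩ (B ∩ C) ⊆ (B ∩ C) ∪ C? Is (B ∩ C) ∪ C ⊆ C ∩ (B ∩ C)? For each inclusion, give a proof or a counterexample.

(⊆) Let x ∈ C ∩ (B ∩ C). Then x ∈ C ∩ B, from which x ∈ (B ∩ C) ∪ C.

(⊇) This inclusion fails. Take C = {1}, B = ∅; then 1 ∈ (B ∩ C) ∪ C but 1 ∉ C ∩ (B ∩ C).

(⊆) holds; (⊇) fails.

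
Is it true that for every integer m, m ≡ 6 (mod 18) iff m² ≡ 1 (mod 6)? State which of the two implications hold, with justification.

[⇒] This fails: take m = 6. Then 6 ≡ 6 (mod 18), but 6² = 36 ≡ 0 (mod 6), not 1.

[⇐] This fails: take m = 1. Then 1² = 1 ≡ 1 (mod 6), yet 1 ≡ 1 (mod 18), not 6.

Neither direction holds.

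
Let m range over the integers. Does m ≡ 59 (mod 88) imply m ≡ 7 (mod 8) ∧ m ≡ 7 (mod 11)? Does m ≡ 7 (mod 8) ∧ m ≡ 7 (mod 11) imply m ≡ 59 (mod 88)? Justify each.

[⇒] This fails: m = 59 gives 59 ≡ 59 (mod 88) but 59 ≡ 3 (mod 8), so the conjunction on the right does not hold.

[⇐] This fails: m = 7 satisfies both congruences on the right (7 ≡ 7 mod 8 and 7 ≡ 7 mod 11) yet 7 ≡ 7 (mod 88), not 59.

Neither implication holds.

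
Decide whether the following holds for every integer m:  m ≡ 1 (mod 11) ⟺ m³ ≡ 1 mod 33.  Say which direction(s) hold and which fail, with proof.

(→) This fails: take m = 12. Then 12 ≡ 1 (mod 11), but 12³ = 1728 ≡ 12 (mod 33), not 1.

(←) Conversely, the residues r modulo 33 with r³ ≡ 1 (mod 33) are exactly {1}, and each is ≡ 1 (mod 11).

Only the reverse direction holds.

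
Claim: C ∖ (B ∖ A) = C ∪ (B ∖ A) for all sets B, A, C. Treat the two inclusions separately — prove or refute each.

Reverse inclusion. This inclusion fails. Take B = {1}, A = ∅, C = ∅; then 1 ∈ C ∪ (B ∖ A) but 1 ∉ C ∖ (B ∖ A).

Forward inclusion. Let x ∈ C ∖ (B ∖ A). Then either x ∈ C and x ∉ B, A; or x ∈ A ∩ C and x ∉ B; or x ∈ B ∩ A ∩ C. In each case x ∈ C ∪ (B ∖ A), so C ∖ (B ∖ A) ⊆ C ∪ (B ∖ A).

(⊆) holds; (⊇) fails.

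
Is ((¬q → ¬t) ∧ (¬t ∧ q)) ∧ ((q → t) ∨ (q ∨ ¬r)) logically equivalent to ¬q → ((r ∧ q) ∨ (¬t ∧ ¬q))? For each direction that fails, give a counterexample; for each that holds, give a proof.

Forward direction. Assume the antecedent. If q is true, ¬q → ((r ∧ q) ∨ (¬t ∧ ¬q)) reduces to true regardless of the other variables. If q is false, the antecedent cannot hold. Either way ¬q → ((r ∧ q) ∨ (¬t ∧ ¬q)) holds.

Converse. This fails. Under q = F, r = F, t = F, the left side is false but the right side is true.

The forward direction holds; the converse fails.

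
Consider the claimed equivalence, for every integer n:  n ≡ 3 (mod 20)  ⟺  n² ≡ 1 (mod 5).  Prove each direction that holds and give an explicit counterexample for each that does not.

Neither direction holds.

(→) This fails: take n = 3. Then 3 ≡ 3 (mod 20), but 3² = 9 ≡ 4 (mod 5), not 1.

(←) This fails: take n = 1. Then 1² = 1 ≡ 1 (mod 5), yet 1 ≡ 1 (mod 20), not 3.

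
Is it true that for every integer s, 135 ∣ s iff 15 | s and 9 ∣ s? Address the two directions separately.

Only the forward direction holds.

(→) If 135 ∣ s, write s = 135q. Since 135 = 9·15, s = 15·(9q), so 15 ∣ s; and since 135 = 15·9, s = 9·(15q), so 9 ∣ s.

(←) This fails: take s = 45. Both 15 ∣ 45 and 9 ∣ 45, yet 45 is not a multiple of 135 (since 45 = 0·135 + 45), so 135 ∤ 45.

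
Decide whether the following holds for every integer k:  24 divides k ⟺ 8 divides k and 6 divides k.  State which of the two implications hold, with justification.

The biconditional holds.

(←) Suppose 8 ∣ k and 6 ∣ k. Any common multiple of 8 and 6 is a multiple of their lcm; here lcm(8, 6) = 8·6/gcd(8, 6) = 48/2 = 24, so 24 ∣ k.

(→) If 24 ∣ k, write k = 24q. Since 24 = 3·8, k = 8·(3q), so 8 ∣ k; and since 24 = 4·6, k = 6·(4q), so 6 ∣ k.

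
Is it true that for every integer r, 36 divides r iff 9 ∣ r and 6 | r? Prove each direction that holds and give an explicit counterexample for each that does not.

[⇒] If 36 ∣ r, write r = 36q. Since 36 = 4·9, r = 9·(4q), so 9 ∣ r; and since 36 = 6·6, r = 6·(6q), so 6 ∣ r.

[⇐] This fails: take r = 18. Both 9 ∣ 18 and 6 ∣ 18, yet 18 is not a multiple of 36 (since 18 = 0·36 + 18), so 36 ∤ 18.

Not equivalent: only (⇒) holds.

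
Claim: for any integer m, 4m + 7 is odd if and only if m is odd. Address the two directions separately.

(⇒) This fails: take m = 2. Then 4m + 7 = 15, which is odd, yet m = 2 is even, not odd.

(⇐) Suppose m is odd. Since 4 is even, 4m is even for every m, so 4m + 7 has the same parity as 7, which is odd. Hence 4m + 7 is odd.

(⇒) fails; (⇐) holds.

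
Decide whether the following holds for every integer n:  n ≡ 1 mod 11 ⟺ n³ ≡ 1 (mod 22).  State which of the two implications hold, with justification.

(→) This fails: take n = 12. Then 12 ≡ 1 (mod 11), but 12³ = 1728 ≡ 12 (mod 22), not 1.

(←) Conversely, the residues r modulo 22 with r³ ≡ 1 (mod 22) are exactly {1}, and each is ≡ 1 (mod 11).

Only the reverse direction holds.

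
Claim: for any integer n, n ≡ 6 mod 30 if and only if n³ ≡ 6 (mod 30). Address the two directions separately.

Equivalent; both directions hold.

Converse. Suppose n³ ≡ 6 (mod 30). The only residue r in {0, …, 29} with r³ ≡ 6 (mod 30) is r = 6, so n ≡ 6 (mod 30).

Forward direction. Suppose n ≡ 6 mod 30. Write n = 30j + 6. Then (30j + 6)³ = 27000j³ + 16200j² + 3240j + 216 = 30(900j³ + 540j² + 108j + 7) + 6, so n³ ≡ 6 (mod 30).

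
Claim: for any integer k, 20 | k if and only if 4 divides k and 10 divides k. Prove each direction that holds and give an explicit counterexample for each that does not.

Both implications hold.

(→) If 20 ∣ k, write k = 20q. Since 20 = 5·4, k = 4·(5q), so 4 ∣ k; and since 20 = 2·10, k = 10·(2q), so 10 ∣ k.

(←) Suppose 4 ∣ k and 10 ∣ k. Any common multiple of 4 and 10 is a multiple of their lcm; here lcm(4, 10) = 4·10/gcd(4, 10) = 40/2 = 20, so 20 ∣ k.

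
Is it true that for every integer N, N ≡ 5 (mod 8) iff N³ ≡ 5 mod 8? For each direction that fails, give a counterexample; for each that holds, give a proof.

(⟸) Suppose N³ ≡ 5 (mod 8). The only residue r in {0, …, 7} with r³ ≡ 5 (mod 8) is r = 5, so N ≡ 5 (mod 8).

(⟹) Suppose N ≡ 5 (mod 8). Write N = 8j + 5. Then (8j + 5)³ = 512j³ + 960j² + 600j + 125 = 8(64j³ + 120j² + 75j + 15) + 5, so N³ ≡ 5 (mod 8).

The biconditional holds.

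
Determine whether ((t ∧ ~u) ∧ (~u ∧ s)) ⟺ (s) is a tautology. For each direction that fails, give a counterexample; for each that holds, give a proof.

Only the forward direction holds.

(→) Assume the antecedent. If s is true, s reduces to true regardless of the other variables. If s is false, the antecedent cannot hold. Either way s holds.

(←) This fails. Under s = T, u = F, t = F, the left side is false but the right side is true.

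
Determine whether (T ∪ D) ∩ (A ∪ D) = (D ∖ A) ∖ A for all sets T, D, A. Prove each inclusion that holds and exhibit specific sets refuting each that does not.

The sets are not equal: only the reverse inclusion holds.

(⊇) Let x ∈ (D ∖ A) ∖ A. Then either x ∈ D and x ∉ T, A; or x ∈ T ∩ D and x ∉ A. In each case x ∈ (T ∪ D) ∩ (A ∪ D), so (D ∖ A) ∖ A ⊆ (T ∪ D) ∩ (A ∪ D).

(⊆) This inclusion fails. Take T = {1}, D = ∅, A = {1}; then 1 ∈ (T ∪ D) ∩ (A ∪ D) but 1 ∉ (D ∖ A) ∖ A.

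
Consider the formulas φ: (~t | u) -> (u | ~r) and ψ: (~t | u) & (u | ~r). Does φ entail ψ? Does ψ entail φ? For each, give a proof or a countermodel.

(⟹) This fails. Under t = T, r = F, u = F, the left side is true but the right side is false.

(⟸) Assume the antecedent. If r is true, the antecedent forces (t = F, r = T, u = T) or (t = T, r = T, u = T), and (~t | u) -> (u | ~r) holds there. If r is false, (~t | u) -> (u | ~r) reduces to true regardless of the other variables. Either way (~t | u) -> (u | ~r) holds.

Only the converse holds.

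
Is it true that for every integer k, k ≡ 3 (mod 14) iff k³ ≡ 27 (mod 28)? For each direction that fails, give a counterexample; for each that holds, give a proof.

Neither direction holds.

(→) This fails: take k = 17. Then 17 ≡ 3 (mod 14), but 17³ = 4913 ≡ 13 (mod 28), not 27.

(←) This fails: take k = 19. Then 19³ = 6859 ≡ 27 (mod 28), yet 19 ≡ 5 (mod 14), not 3.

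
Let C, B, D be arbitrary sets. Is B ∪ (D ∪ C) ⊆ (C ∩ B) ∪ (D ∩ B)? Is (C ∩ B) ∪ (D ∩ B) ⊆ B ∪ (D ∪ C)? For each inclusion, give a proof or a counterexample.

Only the reverse inclusion holds.

(⟹) This inclusion fails. Take C = {1}, B = ∅, D = ∅; then 1 ∈ B ∪ (D ∪ C) but 1 ∉ (C ∩ B) ∪ (D ∩ B).

(⟸) Let x ∈ (C ∩ B) ∪ (D ∩ B). Then either x ∈ C ∩ B and x ∉ D; or x ∈ B ∩ D and x ∉ C; or x ∈ C ∩ B ∩ D. In each case x ∈ B ∪ (D ∪ C), so (C ∩ B) ∪ (D ∩ B) ⊆ B ∪ (D ∪ C).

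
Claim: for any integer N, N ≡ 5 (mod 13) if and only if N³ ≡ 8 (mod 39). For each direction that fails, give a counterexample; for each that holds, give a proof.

(⟹) This fails: take N = 18. Then 18 ≡ 5 (mod 13), but 18³ = 5832 ≡ 21 (mod 39), not 8.

(⟸) This fails: take N = 2. Then 2³ = 8 ≡ 8 (mod 39), yet 2 ≡ 2 (mod 13), not 5.

Neither direction holds.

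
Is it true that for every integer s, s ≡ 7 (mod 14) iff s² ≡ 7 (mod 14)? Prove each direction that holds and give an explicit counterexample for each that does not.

Forward direction. Suppose s ≡ 7 (mod 14). Write s = 14j + 7. Then (14j + 7)² = 196j² + 196j + 49 = 14(14j² + 14j + 3) + 7, so s² ≡ 7 (mod 14).

Converse. Suppose s² ≡ 7 (mod 14). The only residue r in {0, …, 13} with r² ≡ 7 (mod 14) is r = 7, so s ≡ 7 (mod 14).

The biconditional holds.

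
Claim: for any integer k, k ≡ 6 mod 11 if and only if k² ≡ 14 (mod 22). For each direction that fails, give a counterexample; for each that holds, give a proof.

Forward direction. This fails: take k = 17. Then 17 ≡ 6 (mod 11), but 17² = 289 ≡ 3 (mod 22), not 14.

Converse. This fails: take k = 16. Then 16² = 256 ≡ 14 (mod 22), yet 16 ≡ 5 (mod 11), not 6.

Both directions fail.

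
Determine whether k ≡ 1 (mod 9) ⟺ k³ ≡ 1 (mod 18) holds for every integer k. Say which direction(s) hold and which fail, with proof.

[⇒] This fails: take k = 10. Then 10 ≡ 1 (mod 9), but 10³ = 1000 ≡ 10 (mod 18), not 1.

[⇐] This fails: take k = 7. Then 7³ = 343 ≡ 1 (mod 18), yet 7 ≡ 7 (mod 9), not 1.

Both directions fail.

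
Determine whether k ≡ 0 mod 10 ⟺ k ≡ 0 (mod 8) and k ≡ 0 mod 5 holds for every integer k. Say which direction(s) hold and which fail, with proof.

[⇒] This fails: k = 10 gives 10 ≡ 0 (mod 10) but 10 ≡ 2 (mod 8), so the conjunction on the right does not hold.

[⇐] Conversely, if k ≡ 0 (mod 8) and k ≡ 0 (mod 5), then by the Chinese remainder theorem k ≡ 0 (mod 40). Since 0 ≡ 0 (mod 10) and 10 ∣ 40, we get k ≡ 0 (mod 10).

Only the reverse direction holds.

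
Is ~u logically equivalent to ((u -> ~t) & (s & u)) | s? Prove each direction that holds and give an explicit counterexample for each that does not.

[⇒] This fails. Under s = F, t = F, u = F, the left side is true but the right side is false.

[⇐] This fails. Under s = T, t = F, u = T, the left side is false but the right side is true.

(⇒) fails and (⇐) fails.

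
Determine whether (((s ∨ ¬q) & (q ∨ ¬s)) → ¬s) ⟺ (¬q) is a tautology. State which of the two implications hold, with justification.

[⇐] Assume the antecedent. If s is true, the antecedent forces (s = T, q = F), and ((s ∨ ¬q) & (q ∨ ¬s)) → ¬s holds there. If s is false, ((s ∨ ¬q) & (q ∨ ¬s)) → ¬s reduces to true regardless of the other variables. Either way ((s ∨ ¬q) & (q ∨ ¬s)) → ¬s holds.

[⇒] This fails. Under s = F, q = T, the left side is true but the right side is false.

Not equivalent: only (⇐) holds.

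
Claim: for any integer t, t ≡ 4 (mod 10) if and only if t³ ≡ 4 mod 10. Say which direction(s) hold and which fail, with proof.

Forward direction. Suppose t ≡ 4 (mod 10). Write t = 10j + 4. Then (10j + 4)³ = 1000j³ + 1200j² + 480j + 64 = 10(100j³ + 120j² + 48j + 6) + 4, so t³ ≡ 4 (mod 10).

Converse. Suppose t³ ≡ 4 (mod 10). The only residue r in {0, …, 9} with r³ ≡ 4 (mod 10) is r = 4, so t ≡ 4 (mod 10).

Both implications hold.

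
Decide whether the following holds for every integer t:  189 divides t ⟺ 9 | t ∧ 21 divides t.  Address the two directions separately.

(⇒) holds; (⇐) fails.

(→) If 189 ∣ t, write t = 189q. Since 189 = 21·9, t = 9·(21q), so 9 ∣ t; and since 189 = 9·21, t = 21·(9q), so 21 ∣ t.

(←) This fails: take t = 63. Both 9 ∣ 63 and 21 ∣ 63, yet 63 is not a multiple of 189 (since 63 = 0·189 + 63), so 189 ∤ 63.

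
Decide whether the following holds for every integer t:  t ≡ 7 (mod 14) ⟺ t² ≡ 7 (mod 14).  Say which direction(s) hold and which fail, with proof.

(→) Suppose t ≡ 7 (mod 14). Write t = 14j + 7. Then (14j + 7)² = 196j² + 196j + 49 = 14(14j² + 14j + 3) + 7, so t² ≡ 7 (mod 14).

(←) Conversely, suppose t² ≡ 7 (mod 14). The only residue r in {0, …, 13} with r² ≡ 7 (mod 14) is r = 7, so t ≡ 7 (mod 14).

Both directions hold; the statement is true.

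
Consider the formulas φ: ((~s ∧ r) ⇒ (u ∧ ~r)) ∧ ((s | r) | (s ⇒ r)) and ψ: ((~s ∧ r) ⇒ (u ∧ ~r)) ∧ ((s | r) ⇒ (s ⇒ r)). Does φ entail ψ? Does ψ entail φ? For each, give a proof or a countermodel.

[⇐] Assume the antecedent. If r is true, the antecedent forces (r = T, u = F, s = T) or (r = T, u = T, s = T), and the consequent holds there. If r is false, the consequent reduces to true regardless of the other variables. Either way the consequent holds.

[⇒] This fails. Under r = F, u = F, s = T, the left side is true but the right side is false.

The forward direction fails; the converse holds.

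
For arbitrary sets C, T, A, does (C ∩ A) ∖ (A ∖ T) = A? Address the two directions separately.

Forward inclusion. Let x ∈ (C ∩ A) ∖ (A ∖ T). Then x ∈ C ∩ T ∩ A, from which x ∈ A.

Reverse inclusion. This inclusion fails. Take C = ∅, T = ∅, A = {1}; then 1 ∈ A but 1 ∉ (C ∩ A) ∖ (A ∖ T).

(⊆) holds; (⊇) fails.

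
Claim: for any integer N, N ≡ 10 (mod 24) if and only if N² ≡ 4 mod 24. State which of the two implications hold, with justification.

Only the forward implication holds.

(⇐) This fails: take N = 2. Then 2² = 4 ≡ 4 (mod 24), yet 2 ≡ 2 (mod 24), not 10.

(⇒) Suppose N ≡ 10 (mod 24). Write N = 24j + 10. Then (24j + 10)² = 576j² + 480j + 100 = 24(24j² + 20j + 4) + 4, so N² ≡ 4 (mod 24).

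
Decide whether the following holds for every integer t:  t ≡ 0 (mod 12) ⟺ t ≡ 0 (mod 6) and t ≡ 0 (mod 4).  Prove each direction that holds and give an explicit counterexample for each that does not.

Both implications hold.

(←) If t ≡ 0 (mod 6) and t ≡ 0 (mod 4), then by the Chinese remainder theorem t ≡ 0 (mod 12). This is exactly t ≡ 0 (mod 12).

(→) Suppose t ≡ 0 (mod 12); write t = 12j + 0. Since 6 ∣ 12, reducing mod 6 gives t ≡ 0 (mod 6); since 4 ∣ 12, reducing mod 4 gives t ≡ 0 (mod 4).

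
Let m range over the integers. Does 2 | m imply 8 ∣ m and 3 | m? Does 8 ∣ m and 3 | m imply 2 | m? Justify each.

The forward direction fails; the converse holds.

Forward direction. This fails: take m = 2. Certainly 2 ∣ 2, but 8 ∤ 2.

Converse. Suppose 8 ∣ m and 3 ∣ m. Any common multiple of 8 and 3 is a multiple of their lcm; here gcd(8, 3) = 1, so lcm(8, 3) = 8·3 = 24, so 24 ∣ m. Since 2 ∣ 24, it follows that 2 ∣ m.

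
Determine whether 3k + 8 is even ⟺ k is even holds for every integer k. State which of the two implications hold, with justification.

Both directions hold; the statement is true.

Forward direction. Suppose 3k + 8 is even. Since 3 is odd, 3k and k have the same parity, so 3k + 8 ≡ k + 8 (mod 2). As 8 is even, 3k + 8 is even exactly when k is even. Thus k is even.

Converse. Suppose k is even; write k = 2j. Then 3k + 8 = 3·(2j) + 8 = 2·3j + 8, which is even.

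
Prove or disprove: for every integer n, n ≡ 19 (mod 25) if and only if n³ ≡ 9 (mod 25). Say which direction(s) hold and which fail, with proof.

Forward direction. Suppose n ≡ 19 (mod 25). Write n = 25j + 19. Then (25j + 19)³ = 15625j³ + 35625j² + 27075j + 6859 = 25(625j³ + 1425j² + 1083j + 274) + 9, so n³ ≡ 9 (mod 25).

Converse. Suppose n³ ≡ 9 (mod 25). The only residue r in {0, …, 24} with r³ ≡ 9 (mod 25) is r = 19, so n ≡ 19 (mod 25).

Both directions hold; the statement is true.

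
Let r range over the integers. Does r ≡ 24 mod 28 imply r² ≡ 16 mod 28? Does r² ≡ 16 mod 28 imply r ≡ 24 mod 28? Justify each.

(⟹) Suppose r ≡ 24 mod 28. Write r = 28j + 24. Then (28j + 24)² = 784j² + 1344j + 576 = 28(28j² + 48j + 20) + 16, so r² ≡ 16 (mod 28).

(⟸) This fails: take r = 4. Then 4² = 16 ≡ 16 (mod 28), yet 4 ≡ 4 (mod 28), not 24.

Only the forward implication holds.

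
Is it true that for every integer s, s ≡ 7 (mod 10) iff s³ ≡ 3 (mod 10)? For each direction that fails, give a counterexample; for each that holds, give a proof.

[⇒] Suppose s ≡ 7 (mod 10). Write s = 10j + 7. Then (10j + 7)³ = 1000j³ + 2100j² + 1470j + 343 = 10(100j³ + 210j² + 147j + 34) + 3, so s³ ≡ 3 (mod 10).

[⇐] For the converse, argue contrapositively. If s ≢ 7 (mod 10), then s is congruent to one of 0, 1, 2, 3, 4, 5, 6, 8, 9 modulo 10, and these give s³ ≡ 0, 1, 8, 7, 4, 5, 6, 2, 9 respectively — never 3.

The biconditional holds.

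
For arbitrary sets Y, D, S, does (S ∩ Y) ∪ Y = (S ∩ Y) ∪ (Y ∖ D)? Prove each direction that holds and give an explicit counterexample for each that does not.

(⟹) This inclusion fails. Take Y = {1}, D = {1}, S = ∅; then 1 ∈ (S ∩ Y) ∪ Y but 1 ∉ (S ∩ Y) ∪ (Y ∖ D).

(⟸) Let x ∈ (S ∩ Y) ∪ (Y ∖ D). Then either x ∈ Y and x ∉ D, S; or x ∈ Y ∩ S and x ∉ D; or x ∈ Y ∩ D ∩ S. In each case x ∈ (S ∩ Y) ∪ Y, so (S ∩ Y) ∪ (Y ∖ D) ⊆ (S ∩ Y) ∪ Y.

Only the reverse inclusion holds.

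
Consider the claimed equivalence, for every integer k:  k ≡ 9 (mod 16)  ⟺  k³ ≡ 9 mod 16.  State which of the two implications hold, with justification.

Both implications hold.

Forward direction. Suppose k ≡ 9 (mod 16). Write k = 16j + 9. Then (16j + 9)³ = 4096j³ + 6912j² + 3888j + 729 = 16(256j³ + 432j² + 243j + 45) + 9, so k³ ≡ 9 (mod 16).

Converse. Suppose k³ ≡ 9 (mod 16). The only residue r in {0, …, 15} with r³ ≡ 9 (mod 16) is r = 9, so k ≡ 9 (mod 16).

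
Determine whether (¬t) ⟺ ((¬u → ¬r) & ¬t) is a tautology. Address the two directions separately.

Forward direction. This fails. Under u = F, t = F, r = T, the left side is true but the right side is false.

Converse. Assume the antecedent. If u is true, the antecedent forces (u = T, t = F, r = F) or (u = T, t = F, r = T), and ¬t holds there. If u is false, the antecedent forces (u = F, t = F, r = F), and ¬t holds there. Either way ¬t holds.

Not equivalent: only (⇐) holds.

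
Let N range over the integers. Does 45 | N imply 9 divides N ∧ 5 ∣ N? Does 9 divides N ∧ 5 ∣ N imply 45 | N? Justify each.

(⟹) If 45 ∣ N, write N = 45q. Since 45 = 5·9, N = 9·(5q), so 9 ∣ N; and since 45 = 9·5, N = 5·(9q), so 5 ∣ N.

(⟸) Suppose 9 ∣ N and 5 ∣ N. Any common multiple of 9 and 5 is a multiple of their lcm; here gcd(9, 5) = 1, so lcm(9, 5) = 9·5 = 45, so 45 ∣ N.

Both implications hold.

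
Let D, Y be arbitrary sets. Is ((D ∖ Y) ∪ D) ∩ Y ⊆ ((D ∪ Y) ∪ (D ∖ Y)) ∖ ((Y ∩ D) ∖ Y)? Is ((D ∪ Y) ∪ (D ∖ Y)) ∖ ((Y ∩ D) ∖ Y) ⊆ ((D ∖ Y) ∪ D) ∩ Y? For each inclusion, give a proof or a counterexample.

Forward inclusion. Let x ∈ ((D ∖ Y) ∪ D) ∩ Y. Then x ∈ D ∩ Y, from which x ∈ ((D ∪ Y) ∪ (D ∖ Y)) ∖ ((Y ∩ D) ∖ Y).

Reverse inclusion. This inclusion fails. Take D = {1}, Y = ∅; then 1 ∈ ((D ∪ Y) ∪ (D ∖ Y)) ∖ ((Y ∩ D) ∖ Y) but 1 ∉ ((D ∖ Y) ∪ D) ∩ Y.

Only the forward inclusion holds.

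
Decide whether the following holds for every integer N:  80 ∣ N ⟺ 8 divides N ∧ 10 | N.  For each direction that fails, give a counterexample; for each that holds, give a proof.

Not equivalent: only (⇒) holds.

[⇒] If 80 ∣ N, write N = 80q. Since 80 = 10·8, N = 8·(10q), so 8 ∣ N; and since 80 = 8·10, N = 10·(8q), so 10 ∣ N.

[⇐] This fails: take N = 40. Both 8 ∣ 40 and 10 ∣ 40, yet 40 is not a multiple of 80 (since 40 = 0·80 + 40), so 80 ∤ 40.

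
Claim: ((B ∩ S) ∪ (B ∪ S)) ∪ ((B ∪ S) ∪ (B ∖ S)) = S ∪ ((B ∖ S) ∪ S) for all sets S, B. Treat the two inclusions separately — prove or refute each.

Forward inclusion. Let x ∈ ((B ∩ S) ∪ (B ∪ S)) ∪ ((B ∪ S) ∪ (B ∖ S)). Then either x ∈ S and x ∉ B; or x ∈ B and x ∉ S; or x ∈ S ∩ B. In each case x ∈ S ∪ ((B ∖ S) ∪ S), so ((B ∩ S) ∪ (B ∪ S)) ∪ ((B ∪ S) ∪ (B ∖ S)) ⊆ S ∪ ((B ∖ S) ∪ S).

Reverse inclusion. Let x ∈ S ∪ ((B ∖ S) ∪ S). Then either x ∈ S and x ∉ B; or x ∈ B and x ∉ S; or x ∈ S ∩ B. In each case x ∈ ((B ∩ S) ∪ (B ∪ S)) ∪ ((B ∪ S) ∪ (B ∖ S)), so S ∪ ((B ∖ S) ∪ S) ⊆ ((B ∩ S) ∪ (B ∪ S)) ∪ ((B ∪ S) ∪ (B ∖ S)).

The two sets are equal.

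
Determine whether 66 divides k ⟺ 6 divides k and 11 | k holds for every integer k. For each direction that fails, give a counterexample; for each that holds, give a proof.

Both directions hold.

(⟹) If 66 ∣ k, write k = 66q. Since 66 = 11·6, k = 6·(11q), so 6 ∣ k; and since 66 = 6·11, k = 11·(6q), so 11 ∣ k.

(⟸) Suppose 6 ∣ k and 11 ∣ k. Any common multiple of 6 and 11 is a multiple of their lcm; here gcd(6, 11) = 1, so lcm(6, 11) = 6·11 = 66, so 66 ∣ k.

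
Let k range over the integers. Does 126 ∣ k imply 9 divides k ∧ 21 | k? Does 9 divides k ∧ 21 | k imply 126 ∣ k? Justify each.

(⇒) If 126 ∣ k, write k = 126q. Since 126 = 14·9, k = 9·(14q), so 9 ∣ k; and since 126 = 6·21, k = 21·(6q), so 21 ∣ k.

(⇐) This fails: take k = 63. Both 9 ∣ 63 and 21 ∣ 63, yet 63 is not a multiple of 126 (since 63 = 0·126 + 63), so 126 ∤ 63.

Only the forward direction holds.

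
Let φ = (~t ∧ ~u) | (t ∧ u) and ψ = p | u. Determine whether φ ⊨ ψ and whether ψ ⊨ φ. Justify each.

Forward direction. This fails. Under u = F, t = F, p = F, the left side is true but the right side is false.

Converse. This fails. Under u = T, t = F, p = F, the left side is false but the right side is true.

Neither implication holds.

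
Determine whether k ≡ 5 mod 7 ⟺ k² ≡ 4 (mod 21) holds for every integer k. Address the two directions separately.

(⟹) This fails: take k = 12. Then 12 ≡ 5 (mod 7), but 12² = 144 ≡ 18 (mod 21), not 4.

(⟸) This fails: take k = 2. Then 2² = 4 ≡ 4 (mod 21), yet 2 ≡ 2 (mod 7), not 5.

Both directions fail.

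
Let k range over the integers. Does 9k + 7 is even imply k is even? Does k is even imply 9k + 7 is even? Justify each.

(⟹) This fails: k = 1 gives 9k + 7 = 16, which is even, but 1 is odd, not even.

(⟸) This also fails: k = 4 is even, but 9k + 7 = 43 is odd, not even.

(⇒) fails and (⇐) fails.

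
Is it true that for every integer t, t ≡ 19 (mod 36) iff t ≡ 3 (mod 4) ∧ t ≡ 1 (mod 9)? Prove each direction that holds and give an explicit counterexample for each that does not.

Both implications hold.

(⟸) If t ≡ 3 (mod 4) and t ≡ 1 (mod 9), then by the Chinese remainder theorem t ≡ 19 (mod 36). This is exactly t ≡ 19 (mod 36).

(⟹) Suppose t ≡ 19 (mod 36); write t = 36j + 19. Since 4 ∣ 36, reducing mod 4 gives t ≡ 19 ≡ 3 (mod 4); since 9 ∣ 36, reducing mod 9 gives t ≡ 19 ≡ 1 (mod 9).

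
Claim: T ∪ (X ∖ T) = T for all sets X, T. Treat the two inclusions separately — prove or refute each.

(⊆) fails; (⊇) holds.

(⟹) This inclusion fails. Take X = {1}, T = ∅; then 1 ∈ T ∪ (X ∖ T) but 1 ∉ T.

(⟸) Let x ∈ T. Then either x ∈ T and x ∉ X; or x ∈ X ∩ T. In each case x ∈ T ∪ (X ∖ T), so T ⊆ T ∪ (X ∖ T).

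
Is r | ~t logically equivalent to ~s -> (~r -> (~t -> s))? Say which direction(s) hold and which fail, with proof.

(⇒) fails and (⇐) fails.

(⟹) This fails. Under r = F, t = F, s = F, the left side is true but the right side is false.

(⟸) This fails. Under r = F, t = T, s = F, the left side is false but the right side is true.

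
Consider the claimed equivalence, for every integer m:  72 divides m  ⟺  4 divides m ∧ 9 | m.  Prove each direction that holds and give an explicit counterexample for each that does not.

(⇒) holds; (⇐) fails.

(→) If 72 ∣ m, write m = 72q. Since 72 = 18·4, m = 4·(18q), so 4 ∣ m; and since 72 = 8·9, m = 9·(8q), so 9 ∣ m.

(←) This fails: take m = 36. Both 4 ∣ 36 and 9 ∣ 36, yet 36 is not a multiple of 72 (since 36 = 0·72 + 36), so 72 ∤ 36.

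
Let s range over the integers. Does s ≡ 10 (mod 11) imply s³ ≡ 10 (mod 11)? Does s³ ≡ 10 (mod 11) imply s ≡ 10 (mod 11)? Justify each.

[⇐] For the converse, argue contrapositively. If s ≢ 10 (mod 11), then s is congruent to one of 0, 1, 2, 3, 4, 5, 6, 7, 8, 9 modulo 11, and these give s³ ≡ 0, 1, 8, 5, 9, 4, 7, 2, 6, 3 respectively — never 10.

[⇒] Suppose s ≡ 10 (mod 11). Write s = 11j + 10. Then (11j + 10)³ = 1331j³ + 3630j² + 3300j + 1000 = 11(121j³ + 330j² + 300j + 90) + 10, so s³ ≡ 10 (mod 11).

Equivalent; both directions hold.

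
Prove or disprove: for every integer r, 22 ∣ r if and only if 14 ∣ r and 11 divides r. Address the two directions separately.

(⟸) Suppose 14 ∣ r and 11 ∣ r. Any common multiple of 14 and 11 is a multiple of their lcm; here gcd(14, 11) = 1, so lcm(14, 11) = 14·11 = 154, so 154 ∣ r. Since 22 ∣ 154, it follows that 22 ∣ r.

(⟹) This fails: take r = 22. Certainly 22 ∣ 22, but 14 ∤ 22.

The forward direction fails; the converse holds.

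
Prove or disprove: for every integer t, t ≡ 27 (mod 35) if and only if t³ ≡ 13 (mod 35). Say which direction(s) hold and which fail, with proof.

(⇒) Suppose t ≡ 27 (mod 35). Write t = 35j + 27. Then (35j + 27)³ = 42875j³ + 99225j² + 76545j + 19683 = 35(1225j³ + 2835j² + 2187j + 562) + 13, so t³ ≡ 13 (mod 35).

(⇐) This fails: take t = 12. Then 12³ = 1728 ≡ 13 (mod 35), yet 12 ≡ 12 (mod 35), not 27.

Only the forward implication holds.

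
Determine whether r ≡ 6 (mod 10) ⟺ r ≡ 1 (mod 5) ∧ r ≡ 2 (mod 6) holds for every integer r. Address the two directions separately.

[⇒] This fails: r = 16 gives 16 ≡ 6 (mod 10) but 16 ≡ 4 (mod 6), so the conjunction on the right does not hold.

[⇐] Conversely, if r ≡ 1 (mod 5) and r ≡ 2 (mod 6), then by the Chinese remainder theorem r ≡ 26 (mod 30). Since 26 ≡ 6 (mod 10) and 10 ∣ 30, we get r ≡ 6 (mod 10).

Not equivalent: only (⇐) holds.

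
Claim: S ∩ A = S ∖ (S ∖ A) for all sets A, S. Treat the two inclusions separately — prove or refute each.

The two sets are equal.

(⊆) Let x ∈ S ∩ A. Then x ∈ A ∩ S, from which x ∈ S ∖ (S ∖ A).

(⊇) Let x ∈ S ∖ (S ∖ A). Then x ∈ A ∩ S, from which x ∈ S ∩ A.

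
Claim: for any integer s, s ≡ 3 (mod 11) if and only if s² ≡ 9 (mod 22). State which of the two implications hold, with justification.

(⇒) fails and (⇐) fails.

(⟹) This fails: take s = 14. Then 14 ≡ 3 (mod 11), but 14² = 196 ≡ 20 (mod 22), not 9.

(⟸) This fails: take s = 19. Then 19² = 361 ≡ 9 (mod 22), yet 19 ≡ 8 (mod 11), not 3.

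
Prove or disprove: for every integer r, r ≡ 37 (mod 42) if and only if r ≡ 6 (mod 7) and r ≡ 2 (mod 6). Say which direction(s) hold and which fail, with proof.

Forward direction. This fails: r = 37 gives 37 ≡ 37 (mod 42) but 37 ≡ 2 (mod 7), so the conjunction on the right does not hold.

Converse. This fails: r = 20 satisfies both congruences on the right (20 ≡ 6 mod 7 and 20 ≡ 2 mod 6) yet 20 ≡ 20 (mod 42), not 37.

Neither implication holds.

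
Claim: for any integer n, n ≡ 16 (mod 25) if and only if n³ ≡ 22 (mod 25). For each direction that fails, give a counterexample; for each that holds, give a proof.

(⟹) This fails: take n = 16. Then 16 ≡ 16 (mod 25), but 16³ = 4096 ≡ 21 (mod 25), not 22.

(⟸) This fails: take n = 13. Then 13³ = 2197 ≡ 22 (mod 25), yet 13 ≡ 13 (mod 25), not 16.

Neither direction holds.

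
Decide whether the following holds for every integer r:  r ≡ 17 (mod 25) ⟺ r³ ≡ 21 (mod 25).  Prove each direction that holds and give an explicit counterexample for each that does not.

Both directions fail.

(⟹) This fails: take r = 17. Then 17 ≡ 17 (mod 25), but 17³ = 4913 ≡ 13 (mod 25), not 21.

(⟸) This fails: take r = 16. Then 16³ = 4096 ≡ 21 (mod 25), yet 16 ≡ 16 (mod 25), not 17.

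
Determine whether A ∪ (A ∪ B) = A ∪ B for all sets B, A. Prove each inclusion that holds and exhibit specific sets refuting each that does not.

(⊆) Let x ∈ A ∪ (A ∪ B). Then either x ∈ B and x ∉ A; or x ∈ A and x ∉ B; or x ∈ B ∩ A. In each case x ∈ A ∪ B, so A ∪ (A ∪ B) ⊆ A ∪ B.

(⊇) Let x ∈ A ∪ B. Then either x ∈ B and x ∉ A; or x ∈ A and x ∉ B; or x ∈ B ∩ A. In each case x ∈ A ∪ (A ∪ B), so A ∪ B ⊆ A ∪ (A ∪ B).

Both inclusions hold; the sets are equal.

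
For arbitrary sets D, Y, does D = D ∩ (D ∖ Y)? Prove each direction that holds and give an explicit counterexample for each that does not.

The sets are not equal: only the reverse inclusion holds.

(⊇) Let x ∈ D ∩ (D ∖ Y). Then x ∈ D and x ∉ Y, from which x ∈ D.

(⊆) This inclusion fails. Take D = {1}, Y = {1}; then 1 ∈ D but 1 ∉ D ∩ (D ∖ Y).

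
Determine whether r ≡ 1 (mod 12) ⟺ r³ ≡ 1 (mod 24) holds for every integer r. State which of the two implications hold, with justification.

The forward direction fails; the converse holds.

(⟹) This fails: take r = 13. Then 13 ≡ 1 (mod 12), but 13³ = 2197 ≡ 13 (mod 24), not 1.

(⟸) Conversely, the residues r modulo 24 with r³ ≡ 1 (mod 24) are exactly {1}, and each is ≡ 1 (mod 12).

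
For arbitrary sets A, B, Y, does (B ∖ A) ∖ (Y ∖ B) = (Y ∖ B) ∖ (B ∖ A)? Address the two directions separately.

(⊆) fails and (⊇) fails.

(⟹) This inclusion fails. Take A = ∅, B = {1}, Y = ∅; then 1 ∈ (B ∖ A) ∖ (Y ∖ B) but 1 ∉ (Y ∖ B) ∖ (B ∖ A).

(⟸) This inclusion fails. Take A = ∅, B = ∅, Y = {1}; then 1 ∈ (Y ∖ B) ∖ (B ∖ A) but 1 ∉ (B ∖ A) ∖ (Y ∖ B).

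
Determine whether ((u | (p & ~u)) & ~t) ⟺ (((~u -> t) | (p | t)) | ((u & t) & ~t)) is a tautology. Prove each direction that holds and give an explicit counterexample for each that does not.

The forward direction holds; the converse fails.

Forward direction. Assume the antecedent. If p is true, the consequent reduces to true regardless of the other variables. If p is false, the antecedent forces (p = F, t = F, u = T), and the consequent holds there. Either way the consequent holds.

Converse. This fails. Under p = F, t = T, u = F, the left side is false but the right side is true.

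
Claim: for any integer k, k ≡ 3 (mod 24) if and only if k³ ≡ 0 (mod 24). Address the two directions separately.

(⟹) This fails: take k = 3. Then 3 ≡ 3 (mod 24), but 3³ = 27 ≡ 3 (mod 24), not 0.

(⟸) This fails: take k = 0. Then 0³ = 0 ≡ 0 (mod 24), yet 0 ≡ 0 (mod 24), not 3.

(⇒) fails and (⇐) fails.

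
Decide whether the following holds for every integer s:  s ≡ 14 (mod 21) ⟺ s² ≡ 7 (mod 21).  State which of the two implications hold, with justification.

(⇐) This fails: take s = 7. Then 7² = 49 ≡ 7 (mod 21), yet 7 ≡ 7 (mod 21), not 14.

(⇒) Suppose s ≡ 14 (mod 21). Write s = 21j + 14. Then (21j + 14)² = 441j² + 588j + 196 = 21(21j² + 28j + 9) + 7, so s² ≡ 7 (mod 21).

(⇒) holds; (⇐) fails.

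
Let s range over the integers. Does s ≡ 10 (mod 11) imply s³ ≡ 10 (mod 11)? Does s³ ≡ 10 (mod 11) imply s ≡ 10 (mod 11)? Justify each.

[⇒] Suppose s ≡ 10 (mod 11). Write s = 11j + 10. Then (11j + 10)³ = 1331j³ + 3630j² + 3300j + 1000 = 11(121j³ + 330j² + 300j + 90) + 10, so s³ ≡ 10 (mod 11).

[⇐] Conversely, suppose s³ ≡ 10 (mod 11). The only residue r in {0, …, 10} with r³ ≡ 10 (mod 11) is r = 10, so s ≡ 10 (mod 11).

Both implications hold.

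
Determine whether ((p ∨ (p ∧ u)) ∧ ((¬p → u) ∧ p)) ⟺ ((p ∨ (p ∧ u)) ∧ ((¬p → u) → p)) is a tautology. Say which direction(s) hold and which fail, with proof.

Both implications hold.

(⇒) Assume the antecedent. If u is true, the antecedent forces (u = T, p = T), and (p ∨ (p ∧ u)) ∧ ((¬p → u) → p) holds there. If u is false, the antecedent forces (u = F, p = T), and (p ∨ (p ∧ u)) ∧ ((¬p → u) → p) holds there. Either way (p ∨ (p ∧ u)) ∧ ((¬p → u) → p) holds.

(⇐) Assume the antecedent. If u is true, the antecedent forces (u = T, p = T), and (p ∨ (p ∧ u)) ∧ ((¬p → u) ∧ p) holds there. If u is false, the antecedent forces (u = F, p = T), and (p ∨ (p ∧ u)) ∧ ((¬p → u) ∧ p) holds there. Either way (p ∨ (p ∧ u)) ∧ ((¬p → u) ∧ p) holds.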